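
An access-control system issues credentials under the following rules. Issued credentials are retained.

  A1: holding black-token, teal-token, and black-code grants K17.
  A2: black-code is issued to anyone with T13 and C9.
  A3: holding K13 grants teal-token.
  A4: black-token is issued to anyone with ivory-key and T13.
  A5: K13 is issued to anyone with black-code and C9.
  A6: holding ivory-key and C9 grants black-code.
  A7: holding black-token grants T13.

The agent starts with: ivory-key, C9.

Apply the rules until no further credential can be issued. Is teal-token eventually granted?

Holding ivory-key and C9 grants black-code (A6).
Holding black-code and C9 grants K13 (A5).
Holding K13 grants teal-token (A3).

Yes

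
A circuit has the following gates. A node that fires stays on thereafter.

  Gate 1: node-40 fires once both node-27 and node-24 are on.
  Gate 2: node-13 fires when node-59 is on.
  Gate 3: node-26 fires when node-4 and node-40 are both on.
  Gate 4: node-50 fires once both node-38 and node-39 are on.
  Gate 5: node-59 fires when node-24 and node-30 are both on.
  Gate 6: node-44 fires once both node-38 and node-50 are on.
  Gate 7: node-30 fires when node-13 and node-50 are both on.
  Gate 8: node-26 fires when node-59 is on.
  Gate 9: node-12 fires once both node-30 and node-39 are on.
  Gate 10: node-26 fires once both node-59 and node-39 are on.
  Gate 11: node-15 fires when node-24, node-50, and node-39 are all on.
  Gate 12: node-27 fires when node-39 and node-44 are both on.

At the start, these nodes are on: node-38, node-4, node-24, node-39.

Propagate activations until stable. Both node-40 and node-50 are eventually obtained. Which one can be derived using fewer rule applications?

node-50: Gate 4: node-38 and node-39 on → node-50 on. [1 rule application]
node-40: Gate 4: node-38 and node-39 on → node-50 on. node-38 and node-50 are on, so node-44 fires (Gate 6). Gate 12: node-39 and node-44 on → node-27 on. Gate 1: node-27 and node-24 on → node-40 on. [4 rule applications]
node-50 needs fewer.

node-50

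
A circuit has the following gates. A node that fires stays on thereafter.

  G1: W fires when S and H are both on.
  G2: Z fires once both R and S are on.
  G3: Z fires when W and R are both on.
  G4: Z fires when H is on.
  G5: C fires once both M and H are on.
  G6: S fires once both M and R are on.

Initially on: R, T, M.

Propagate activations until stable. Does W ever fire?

No

W would need S and H (G1), but H never turns on.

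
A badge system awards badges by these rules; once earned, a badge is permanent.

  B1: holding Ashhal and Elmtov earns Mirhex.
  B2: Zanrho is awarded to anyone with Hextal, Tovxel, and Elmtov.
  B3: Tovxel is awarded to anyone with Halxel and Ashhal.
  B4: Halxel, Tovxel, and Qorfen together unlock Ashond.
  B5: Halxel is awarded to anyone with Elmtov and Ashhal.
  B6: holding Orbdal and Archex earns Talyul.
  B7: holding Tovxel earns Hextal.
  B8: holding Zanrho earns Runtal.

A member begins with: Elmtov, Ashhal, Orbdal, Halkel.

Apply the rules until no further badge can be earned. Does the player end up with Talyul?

No

Talyul would need Orbdal and Archex (B6), but Archex is never earned.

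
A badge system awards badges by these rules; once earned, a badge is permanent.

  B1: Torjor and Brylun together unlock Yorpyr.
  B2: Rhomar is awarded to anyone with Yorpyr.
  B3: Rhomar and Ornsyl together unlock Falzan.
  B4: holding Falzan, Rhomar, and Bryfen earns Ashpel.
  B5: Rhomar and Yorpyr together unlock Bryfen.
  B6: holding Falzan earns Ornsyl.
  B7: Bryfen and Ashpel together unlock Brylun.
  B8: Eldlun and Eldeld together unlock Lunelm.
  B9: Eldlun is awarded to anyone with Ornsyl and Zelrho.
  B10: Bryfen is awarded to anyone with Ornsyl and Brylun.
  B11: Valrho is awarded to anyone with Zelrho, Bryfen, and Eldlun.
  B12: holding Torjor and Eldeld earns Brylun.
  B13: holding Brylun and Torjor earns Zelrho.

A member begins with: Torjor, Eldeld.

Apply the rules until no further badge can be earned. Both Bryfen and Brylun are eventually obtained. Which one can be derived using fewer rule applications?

Brylun

Brylun: With Torjor and Eldeld, Brylun is earned (B12). [1 rule application]
Bryfen: With Torjor and Eldeld, Brylun is earned (B12). With Torjor and Brylun, Yorpyr is earned (B1). With Yorpyr, Rhomar is earned (B2). With Rhomar and Yorpyr, Bryfen is earned (B5). [4 rule applications]
Brylun needs fewer.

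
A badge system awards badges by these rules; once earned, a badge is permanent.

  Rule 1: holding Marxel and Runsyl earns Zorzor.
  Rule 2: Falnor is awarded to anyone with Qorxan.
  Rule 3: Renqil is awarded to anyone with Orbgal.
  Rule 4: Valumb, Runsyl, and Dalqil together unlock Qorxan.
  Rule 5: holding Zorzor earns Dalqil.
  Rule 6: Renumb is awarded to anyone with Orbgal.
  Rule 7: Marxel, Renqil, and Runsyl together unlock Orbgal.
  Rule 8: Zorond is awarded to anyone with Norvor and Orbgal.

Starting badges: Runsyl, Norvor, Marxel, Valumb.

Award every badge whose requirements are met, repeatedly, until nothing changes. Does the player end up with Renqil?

No

Renqil would need Orbgal (Rule 3), but Orbgal is never earned.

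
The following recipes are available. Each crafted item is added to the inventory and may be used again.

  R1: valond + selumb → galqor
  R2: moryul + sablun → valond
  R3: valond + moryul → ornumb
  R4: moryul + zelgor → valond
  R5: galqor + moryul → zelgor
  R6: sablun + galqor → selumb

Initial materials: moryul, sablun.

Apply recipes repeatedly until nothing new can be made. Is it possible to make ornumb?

moryul + sablun → valond (R2).
valond + moryul → ornumb (R3).

Yes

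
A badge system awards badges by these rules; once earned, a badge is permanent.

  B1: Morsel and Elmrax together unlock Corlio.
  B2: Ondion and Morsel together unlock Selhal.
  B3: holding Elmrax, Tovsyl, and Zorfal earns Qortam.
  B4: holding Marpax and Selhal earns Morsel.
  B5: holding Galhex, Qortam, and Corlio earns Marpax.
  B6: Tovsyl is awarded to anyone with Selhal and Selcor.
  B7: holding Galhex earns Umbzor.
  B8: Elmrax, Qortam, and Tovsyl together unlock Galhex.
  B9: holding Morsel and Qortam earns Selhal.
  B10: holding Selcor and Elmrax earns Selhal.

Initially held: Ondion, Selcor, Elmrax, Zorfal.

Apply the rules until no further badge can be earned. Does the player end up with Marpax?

Marpax would need Galhex, Qortam, and Corlio (B5), but Corlio is never earned.

No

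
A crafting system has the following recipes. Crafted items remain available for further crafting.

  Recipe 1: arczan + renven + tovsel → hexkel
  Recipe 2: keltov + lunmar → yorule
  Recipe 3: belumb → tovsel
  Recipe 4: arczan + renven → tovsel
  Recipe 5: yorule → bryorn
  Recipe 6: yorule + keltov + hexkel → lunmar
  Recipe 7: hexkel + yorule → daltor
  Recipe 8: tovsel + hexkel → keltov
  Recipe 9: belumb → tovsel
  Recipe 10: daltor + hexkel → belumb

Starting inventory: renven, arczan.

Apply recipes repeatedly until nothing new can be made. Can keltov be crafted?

arczan + renven → tovsel (Recipe 4).
Using Recipe 1, arczan, renven, and tovsel make hexkel.
Using Recipe 8, tovsel and hexkel make keltov.

Yes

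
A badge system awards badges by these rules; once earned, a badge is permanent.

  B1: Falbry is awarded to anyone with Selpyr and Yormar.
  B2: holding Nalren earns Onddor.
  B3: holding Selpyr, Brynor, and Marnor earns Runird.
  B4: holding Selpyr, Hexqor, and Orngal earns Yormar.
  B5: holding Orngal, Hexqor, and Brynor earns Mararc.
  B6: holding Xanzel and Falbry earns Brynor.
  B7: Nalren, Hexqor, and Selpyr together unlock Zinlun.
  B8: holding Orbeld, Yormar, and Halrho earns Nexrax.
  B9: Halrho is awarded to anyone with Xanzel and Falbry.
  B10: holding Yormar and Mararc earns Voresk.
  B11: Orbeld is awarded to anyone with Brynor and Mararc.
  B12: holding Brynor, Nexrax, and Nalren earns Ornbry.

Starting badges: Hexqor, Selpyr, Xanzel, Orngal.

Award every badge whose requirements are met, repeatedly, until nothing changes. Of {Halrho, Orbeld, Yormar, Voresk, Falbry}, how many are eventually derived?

With Selpyr, Hexqor, and Orngal, Yormar is earned (B4).
With Selpyr and Yormar, Falbry is earned (B1).
With Xanzel and Falbry, Halrho is earned (B9).
With Xanzel and Falbry, Brynor is earned (B6).
With Orngal, Hexqor, and Brynor, Mararc is earned (B5).
With Yormar and Mararc, Voresk is earned (B10).
With Brynor and Mararc, Orbeld is earned (B11).
Halrho: reached.
Orbeld: reached.
Yormar: reached.
Voresk: reached.
Falbry: reached.
All 5 are reached.

5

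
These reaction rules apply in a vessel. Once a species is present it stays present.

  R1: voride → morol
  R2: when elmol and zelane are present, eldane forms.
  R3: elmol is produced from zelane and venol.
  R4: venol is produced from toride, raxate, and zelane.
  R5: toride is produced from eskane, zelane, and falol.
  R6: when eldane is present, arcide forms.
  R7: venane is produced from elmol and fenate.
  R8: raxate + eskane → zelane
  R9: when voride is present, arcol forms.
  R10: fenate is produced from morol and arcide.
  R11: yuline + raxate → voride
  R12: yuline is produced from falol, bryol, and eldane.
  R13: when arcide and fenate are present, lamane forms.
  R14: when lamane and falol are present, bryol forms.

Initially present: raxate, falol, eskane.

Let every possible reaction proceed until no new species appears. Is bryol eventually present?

No

bryol would need lamane and falol (R14), but lamane never forms.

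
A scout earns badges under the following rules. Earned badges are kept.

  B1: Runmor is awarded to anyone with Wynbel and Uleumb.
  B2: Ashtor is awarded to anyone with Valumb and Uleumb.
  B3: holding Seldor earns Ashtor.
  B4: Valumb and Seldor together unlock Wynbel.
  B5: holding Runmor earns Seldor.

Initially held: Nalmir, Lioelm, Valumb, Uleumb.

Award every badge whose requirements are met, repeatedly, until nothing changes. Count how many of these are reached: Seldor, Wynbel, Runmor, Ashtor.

1

With Valumb and Uleumb, Ashtor is earned (B2).
Seldor would need Runmor (B5), but Runmor is never earned.
Wynbel would need Valumb and Seldor (B4), but Seldor is never earned.
Runmor would need Wynbel and Uleumb (B1), but Wynbel is never earned.
Ashtor: reached.
Reached: Ashtor — 1 of the 4.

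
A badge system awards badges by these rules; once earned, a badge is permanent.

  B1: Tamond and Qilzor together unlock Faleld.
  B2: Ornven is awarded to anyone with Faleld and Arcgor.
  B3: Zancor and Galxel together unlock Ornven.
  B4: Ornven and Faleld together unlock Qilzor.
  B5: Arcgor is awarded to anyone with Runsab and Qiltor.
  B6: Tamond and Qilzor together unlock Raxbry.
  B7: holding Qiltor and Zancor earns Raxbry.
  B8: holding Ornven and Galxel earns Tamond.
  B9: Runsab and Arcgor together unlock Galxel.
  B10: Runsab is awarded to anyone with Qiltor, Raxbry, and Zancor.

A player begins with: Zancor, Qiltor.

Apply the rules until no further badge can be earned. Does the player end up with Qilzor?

Qilzor would need Ornven and Faleld (B4), but Faleld is never earned.

No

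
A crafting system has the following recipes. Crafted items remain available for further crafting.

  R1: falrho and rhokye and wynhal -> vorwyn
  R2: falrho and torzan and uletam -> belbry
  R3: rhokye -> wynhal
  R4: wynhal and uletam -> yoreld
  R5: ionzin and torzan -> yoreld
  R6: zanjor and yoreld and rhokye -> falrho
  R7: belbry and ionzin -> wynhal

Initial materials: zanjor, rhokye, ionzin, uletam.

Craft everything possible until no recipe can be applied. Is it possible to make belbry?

No

belbry would need falrho, torzan, and uletam (R2), but torzan is never obtained.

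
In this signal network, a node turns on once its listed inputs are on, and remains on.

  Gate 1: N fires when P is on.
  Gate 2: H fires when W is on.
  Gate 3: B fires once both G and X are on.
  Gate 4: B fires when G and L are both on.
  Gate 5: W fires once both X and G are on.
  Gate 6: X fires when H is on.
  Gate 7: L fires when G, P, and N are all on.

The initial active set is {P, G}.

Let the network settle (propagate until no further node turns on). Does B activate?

Gate 1: P on → N on.
G, P, and N are on, so L fires (Gate 7).
Gate 4: G and L on → B on.

Yes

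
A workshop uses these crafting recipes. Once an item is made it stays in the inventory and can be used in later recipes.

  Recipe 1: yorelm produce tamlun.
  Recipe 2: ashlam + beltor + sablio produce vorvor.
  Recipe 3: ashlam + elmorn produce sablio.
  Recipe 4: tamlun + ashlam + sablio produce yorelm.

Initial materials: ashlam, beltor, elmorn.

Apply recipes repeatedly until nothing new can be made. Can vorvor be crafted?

Yes

ashlam + elmorn → sablio (Recipe 3).
Using Recipe 2, ashlam, beltor, and sablio make vorvor.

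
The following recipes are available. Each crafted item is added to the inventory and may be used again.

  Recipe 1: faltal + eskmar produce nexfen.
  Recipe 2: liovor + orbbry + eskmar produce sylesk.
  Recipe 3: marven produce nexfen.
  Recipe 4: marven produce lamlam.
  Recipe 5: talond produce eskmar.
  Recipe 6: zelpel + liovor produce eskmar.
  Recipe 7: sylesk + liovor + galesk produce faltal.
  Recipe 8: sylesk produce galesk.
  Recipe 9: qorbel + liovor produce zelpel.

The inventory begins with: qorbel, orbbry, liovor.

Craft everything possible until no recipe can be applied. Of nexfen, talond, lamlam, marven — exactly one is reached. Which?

Using Recipe 9, qorbel and liovor make zelpel.
Using Recipe 6, zelpel and liovor make eskmar.
Using Recipe 2, liovor, orbbry, and eskmar make sylesk.
Using Recipe 8, sylesk makes galesk.
sylesk + liovor + galesk → faltal (Recipe 7).
faltal + eskmar → nexfen (Recipe 1).
No rule produces talond, and it is not given. No rule produces marven, and it is not given. lamlam would need marven (Recipe 4), but marven is never obtained.

nexfen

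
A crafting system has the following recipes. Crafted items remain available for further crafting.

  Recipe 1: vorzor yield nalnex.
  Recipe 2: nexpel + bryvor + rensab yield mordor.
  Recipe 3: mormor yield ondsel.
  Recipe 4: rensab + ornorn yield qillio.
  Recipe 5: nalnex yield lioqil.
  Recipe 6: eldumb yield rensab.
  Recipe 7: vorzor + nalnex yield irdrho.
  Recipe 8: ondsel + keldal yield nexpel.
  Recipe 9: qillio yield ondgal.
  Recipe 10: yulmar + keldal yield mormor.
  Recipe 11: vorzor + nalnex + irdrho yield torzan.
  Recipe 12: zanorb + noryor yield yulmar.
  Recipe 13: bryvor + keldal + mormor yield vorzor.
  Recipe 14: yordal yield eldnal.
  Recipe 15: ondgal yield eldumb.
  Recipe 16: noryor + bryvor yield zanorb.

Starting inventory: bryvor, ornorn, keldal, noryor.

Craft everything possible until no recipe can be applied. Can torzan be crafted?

Using Recipe 16, noryor and bryvor make zanorb.
zanorb + noryor → yulmar (Recipe 12).
yulmar + keldal → mormor (Recipe 10).
Using Recipe 13, bryvor, keldal, and mormor make vorzor.
vorzor → nalnex (Recipe 1).
vorzor + nalnex → irdrho (Recipe 7).
Using Recipe 11, vorzor, nalnex, and irdrho make torzan.

Yes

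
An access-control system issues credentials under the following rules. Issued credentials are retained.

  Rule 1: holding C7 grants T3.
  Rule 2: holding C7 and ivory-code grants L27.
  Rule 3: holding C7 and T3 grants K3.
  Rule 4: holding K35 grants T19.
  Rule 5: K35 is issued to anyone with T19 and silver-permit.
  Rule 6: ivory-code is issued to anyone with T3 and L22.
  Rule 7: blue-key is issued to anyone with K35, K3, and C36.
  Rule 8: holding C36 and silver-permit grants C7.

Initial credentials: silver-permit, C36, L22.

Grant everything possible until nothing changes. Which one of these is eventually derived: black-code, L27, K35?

Holding C36 and silver-permit grants C7 (Rule 8).
Holding C7 grants T3 (Rule 1).
Holding T3 and L22 grants ivory-code (Rule 6).
Holding C7 and ivory-code grants L27 (Rule 2).
No rule produces black-code, and it is not given. K35 would need T19 and silver-permit (Rule 5), but T19 is never granted.

L27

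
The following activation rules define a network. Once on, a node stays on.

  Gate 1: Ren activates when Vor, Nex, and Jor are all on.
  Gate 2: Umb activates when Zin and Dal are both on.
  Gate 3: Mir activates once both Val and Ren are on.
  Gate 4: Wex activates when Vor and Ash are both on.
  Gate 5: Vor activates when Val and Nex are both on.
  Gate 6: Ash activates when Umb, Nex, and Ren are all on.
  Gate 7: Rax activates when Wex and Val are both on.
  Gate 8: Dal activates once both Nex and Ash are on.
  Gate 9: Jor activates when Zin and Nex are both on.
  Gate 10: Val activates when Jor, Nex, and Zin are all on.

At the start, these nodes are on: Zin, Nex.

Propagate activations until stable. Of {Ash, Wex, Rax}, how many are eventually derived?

0

Ash would need Umb, Nex, and Ren (Gate 6), but Umb never turns on.
Wex would need Vor and Ash (Gate 4), but Ash never turns on.
Rax would need Wex and Val (Gate 7), but Wex never turns on.
None of the 3 are reached.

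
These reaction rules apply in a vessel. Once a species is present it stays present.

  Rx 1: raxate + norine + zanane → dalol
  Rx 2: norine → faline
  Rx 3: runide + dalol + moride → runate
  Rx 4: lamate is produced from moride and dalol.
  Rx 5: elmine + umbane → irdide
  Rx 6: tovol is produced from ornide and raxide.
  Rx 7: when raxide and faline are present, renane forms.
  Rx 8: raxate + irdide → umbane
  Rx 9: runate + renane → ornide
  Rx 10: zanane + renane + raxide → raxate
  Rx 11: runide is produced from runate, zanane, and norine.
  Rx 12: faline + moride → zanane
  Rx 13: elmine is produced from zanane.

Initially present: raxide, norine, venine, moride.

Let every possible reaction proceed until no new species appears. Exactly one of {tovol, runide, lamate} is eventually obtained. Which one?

lamate

norine present → faline forms (Rx 2).
faline and moride present → zanane forms (Rx 12).
raxide and faline present → renane forms (Rx 7).
zanane, renane, and raxide present → raxate forms (Rx 10).
raxate, norine, and zanane present → dalol forms (Rx 1).
moride and dalol present → lamate forms (Rx 4).
tovol would need ornide and raxide (Rx 6), but ornide never forms. runide would need runate, zanane, and norine (Rx 11), but runate never forms.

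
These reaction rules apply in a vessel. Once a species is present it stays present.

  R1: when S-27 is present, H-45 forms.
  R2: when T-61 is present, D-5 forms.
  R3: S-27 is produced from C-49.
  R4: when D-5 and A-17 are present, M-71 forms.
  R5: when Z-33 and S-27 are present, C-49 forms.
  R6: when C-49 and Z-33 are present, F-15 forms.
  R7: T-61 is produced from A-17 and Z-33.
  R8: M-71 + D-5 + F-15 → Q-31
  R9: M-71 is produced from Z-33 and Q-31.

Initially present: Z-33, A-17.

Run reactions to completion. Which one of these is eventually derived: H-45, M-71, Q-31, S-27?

M-71

A-17 and Z-33 present → T-61 forms (R7).
T-61 present → D-5 forms (R2).
D-5 and A-17 present → M-71 forms (R4).
H-45 would need S-27 (R1), but S-27 never forms. S-27 would need C-49 (R3), but C-49 never forms. Q-31 would need M-71, D-5, and F-15 (R8), but F-15 never forms.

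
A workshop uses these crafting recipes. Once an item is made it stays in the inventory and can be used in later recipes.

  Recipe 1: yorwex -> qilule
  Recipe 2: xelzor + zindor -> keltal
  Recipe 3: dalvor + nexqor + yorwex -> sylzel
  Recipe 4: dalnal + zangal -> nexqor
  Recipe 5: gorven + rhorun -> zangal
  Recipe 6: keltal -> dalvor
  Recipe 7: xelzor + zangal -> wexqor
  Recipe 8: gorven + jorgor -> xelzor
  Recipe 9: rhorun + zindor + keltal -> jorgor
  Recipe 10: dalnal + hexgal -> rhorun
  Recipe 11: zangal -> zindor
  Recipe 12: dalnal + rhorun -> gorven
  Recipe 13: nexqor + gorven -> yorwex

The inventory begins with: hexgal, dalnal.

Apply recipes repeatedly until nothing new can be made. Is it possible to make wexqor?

No

wexqor would need xelzor and zangal (Recipe 7), but xelzor is never obtained.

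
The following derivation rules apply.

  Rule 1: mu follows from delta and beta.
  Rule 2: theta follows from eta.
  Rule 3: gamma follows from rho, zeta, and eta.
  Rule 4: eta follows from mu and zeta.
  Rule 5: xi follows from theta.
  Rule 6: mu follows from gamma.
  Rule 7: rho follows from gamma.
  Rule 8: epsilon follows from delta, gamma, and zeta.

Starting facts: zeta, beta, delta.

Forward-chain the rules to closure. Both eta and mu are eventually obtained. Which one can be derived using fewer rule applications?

mu

mu: delta and beta hold, so mu follows (Rule 1). [1 rule application]
eta: delta and beta hold, so mu follows (Rule 1). From mu and zeta, Rule 4 gives eta. [2 rule applications]
mu needs fewer.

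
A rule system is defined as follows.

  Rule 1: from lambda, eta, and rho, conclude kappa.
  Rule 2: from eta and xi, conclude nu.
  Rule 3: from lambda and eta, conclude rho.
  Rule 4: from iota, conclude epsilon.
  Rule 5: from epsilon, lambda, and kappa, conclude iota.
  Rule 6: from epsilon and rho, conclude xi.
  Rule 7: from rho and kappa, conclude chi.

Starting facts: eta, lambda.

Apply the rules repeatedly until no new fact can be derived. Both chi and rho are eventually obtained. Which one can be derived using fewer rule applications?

rho: From lambda and eta, Rule 3 gives rho. [1 rule application]
chi: From lambda and eta, Rule 3 gives rho. From lambda, eta, and rho, Rule 1 gives kappa. From rho and kappa, Rule 7 gives chi. [3 rule applications]
rho needs fewer.

rho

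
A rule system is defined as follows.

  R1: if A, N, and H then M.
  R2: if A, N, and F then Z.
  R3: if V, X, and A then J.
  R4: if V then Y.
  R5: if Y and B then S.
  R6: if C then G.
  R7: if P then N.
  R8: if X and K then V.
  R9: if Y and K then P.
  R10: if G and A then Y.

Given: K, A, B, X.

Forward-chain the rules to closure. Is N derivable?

X and K hold, so V follows (R8).
V holds, so Y follows (R4).
Y and K hold, so P follows (R9).
From P, R7 gives N.

Yes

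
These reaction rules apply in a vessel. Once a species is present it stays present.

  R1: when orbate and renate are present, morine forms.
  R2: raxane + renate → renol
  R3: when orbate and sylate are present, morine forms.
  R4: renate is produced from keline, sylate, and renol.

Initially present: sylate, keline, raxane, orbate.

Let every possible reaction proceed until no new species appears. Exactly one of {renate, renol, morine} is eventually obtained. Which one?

orbate and sylate present → morine forms (R3).
renol would need raxane and renate (R2), but renate never forms. renate would need keline, sylate, and renol (R4), but renol never forms.

morine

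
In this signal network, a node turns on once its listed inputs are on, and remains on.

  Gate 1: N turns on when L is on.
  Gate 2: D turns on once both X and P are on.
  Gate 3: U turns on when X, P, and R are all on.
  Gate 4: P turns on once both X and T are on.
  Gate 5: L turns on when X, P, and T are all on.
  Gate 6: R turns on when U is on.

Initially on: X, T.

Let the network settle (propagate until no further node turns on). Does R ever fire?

R would need U (Gate 6), but U never turns on.

No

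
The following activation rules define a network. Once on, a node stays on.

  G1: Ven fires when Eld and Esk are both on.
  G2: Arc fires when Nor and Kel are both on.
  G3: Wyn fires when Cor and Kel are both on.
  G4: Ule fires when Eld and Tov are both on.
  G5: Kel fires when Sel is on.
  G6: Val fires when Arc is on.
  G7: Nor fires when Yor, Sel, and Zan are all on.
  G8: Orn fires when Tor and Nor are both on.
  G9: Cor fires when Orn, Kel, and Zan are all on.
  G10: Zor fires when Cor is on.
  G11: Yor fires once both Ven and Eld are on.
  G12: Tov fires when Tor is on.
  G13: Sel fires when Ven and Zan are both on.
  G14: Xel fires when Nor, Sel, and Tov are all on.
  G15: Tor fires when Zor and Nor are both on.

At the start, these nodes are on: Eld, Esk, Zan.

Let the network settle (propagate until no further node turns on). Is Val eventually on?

Eld and Esk are on, so Ven fires (G1).
G13: Ven and Zan on → Sel on.
Ven and Eld are on, so Yor fires (G11).
Yor, Sel, and Zan are on, so Nor fires (G7).
Sel is on, so Kel fires (G5).
Nor and Kel are on, so Arc fires (G2).
G6: Arc on → Val on.

Yes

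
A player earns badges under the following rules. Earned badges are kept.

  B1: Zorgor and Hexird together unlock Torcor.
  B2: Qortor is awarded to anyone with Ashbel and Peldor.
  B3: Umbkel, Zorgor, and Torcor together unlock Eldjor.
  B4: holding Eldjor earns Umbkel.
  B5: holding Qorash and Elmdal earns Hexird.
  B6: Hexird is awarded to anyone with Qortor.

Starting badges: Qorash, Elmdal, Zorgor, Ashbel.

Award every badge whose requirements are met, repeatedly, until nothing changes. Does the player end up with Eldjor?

No

Eldjor would need Umbkel, Zorgor, and Torcor (B3), but Umbkel is never earned.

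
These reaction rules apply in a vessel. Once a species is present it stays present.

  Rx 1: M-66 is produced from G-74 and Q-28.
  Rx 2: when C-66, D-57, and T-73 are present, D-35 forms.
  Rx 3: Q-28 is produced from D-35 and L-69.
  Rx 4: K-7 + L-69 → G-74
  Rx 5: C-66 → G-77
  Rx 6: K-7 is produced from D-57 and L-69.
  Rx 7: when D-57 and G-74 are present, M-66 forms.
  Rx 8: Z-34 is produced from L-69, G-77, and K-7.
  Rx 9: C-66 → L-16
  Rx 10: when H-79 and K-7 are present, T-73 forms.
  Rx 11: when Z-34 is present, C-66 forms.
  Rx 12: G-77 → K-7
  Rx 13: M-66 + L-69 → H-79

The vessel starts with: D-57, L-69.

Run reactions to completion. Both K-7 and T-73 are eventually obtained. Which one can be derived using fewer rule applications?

K-7

K-7: D-57 and L-69 present → K-7 forms (Rx 6). [1 rule application]
T-73: D-57 and L-69 present → K-7 forms (Rx 6). K-7 and L-69 present → G-74 forms (Rx 4). D-57 and G-74 present → M-66 forms (Rx 7). M-66 and L-69 present → H-79 forms (Rx 13). H-79 and K-7 present → T-73 forms (Rx 10). [5 rule applications]
K-7 needs fewer.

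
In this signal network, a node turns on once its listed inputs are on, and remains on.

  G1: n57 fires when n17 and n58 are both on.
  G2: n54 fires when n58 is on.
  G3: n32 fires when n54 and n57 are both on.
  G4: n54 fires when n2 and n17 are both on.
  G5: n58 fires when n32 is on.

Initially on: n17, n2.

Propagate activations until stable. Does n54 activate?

n2 and n17 are on, so n54 fires (G4).

Yes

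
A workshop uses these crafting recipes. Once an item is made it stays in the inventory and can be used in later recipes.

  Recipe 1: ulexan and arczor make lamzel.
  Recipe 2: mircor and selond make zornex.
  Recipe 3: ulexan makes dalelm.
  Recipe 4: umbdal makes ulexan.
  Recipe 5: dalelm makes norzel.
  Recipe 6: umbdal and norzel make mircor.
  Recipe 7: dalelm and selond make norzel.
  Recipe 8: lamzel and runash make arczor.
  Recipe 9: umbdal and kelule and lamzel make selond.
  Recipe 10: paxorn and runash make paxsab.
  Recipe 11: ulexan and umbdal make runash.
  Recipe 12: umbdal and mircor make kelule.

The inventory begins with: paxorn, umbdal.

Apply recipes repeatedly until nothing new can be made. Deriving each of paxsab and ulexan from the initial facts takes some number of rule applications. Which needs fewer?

ulexan: umbdal → ulexan (Recipe 4). [1 rule application]
paxsab: umbdal → ulexan (Recipe 4). Using Recipe 11, ulexan and umbdal make runash. paxorn and runash → paxsab (Recipe 10). [3 rule applications]
ulexan needs fewer.

ulexan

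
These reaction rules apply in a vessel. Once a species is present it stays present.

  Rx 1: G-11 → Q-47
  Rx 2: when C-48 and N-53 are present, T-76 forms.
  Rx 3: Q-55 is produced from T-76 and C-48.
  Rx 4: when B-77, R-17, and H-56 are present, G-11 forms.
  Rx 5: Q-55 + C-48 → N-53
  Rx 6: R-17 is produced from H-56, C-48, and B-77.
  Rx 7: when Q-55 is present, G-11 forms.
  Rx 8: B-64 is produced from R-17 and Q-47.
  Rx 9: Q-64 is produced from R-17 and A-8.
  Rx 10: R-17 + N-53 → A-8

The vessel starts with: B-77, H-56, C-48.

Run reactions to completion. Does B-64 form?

Yes

H-56, C-48, and B-77 present → R-17 forms (Rx 6).
B-77, R-17, and H-56 present → G-11 forms (Rx 4).
G-11 present → Q-47 forms (Rx 1).
R-17 and Q-47 present → B-64 forms (Rx 8).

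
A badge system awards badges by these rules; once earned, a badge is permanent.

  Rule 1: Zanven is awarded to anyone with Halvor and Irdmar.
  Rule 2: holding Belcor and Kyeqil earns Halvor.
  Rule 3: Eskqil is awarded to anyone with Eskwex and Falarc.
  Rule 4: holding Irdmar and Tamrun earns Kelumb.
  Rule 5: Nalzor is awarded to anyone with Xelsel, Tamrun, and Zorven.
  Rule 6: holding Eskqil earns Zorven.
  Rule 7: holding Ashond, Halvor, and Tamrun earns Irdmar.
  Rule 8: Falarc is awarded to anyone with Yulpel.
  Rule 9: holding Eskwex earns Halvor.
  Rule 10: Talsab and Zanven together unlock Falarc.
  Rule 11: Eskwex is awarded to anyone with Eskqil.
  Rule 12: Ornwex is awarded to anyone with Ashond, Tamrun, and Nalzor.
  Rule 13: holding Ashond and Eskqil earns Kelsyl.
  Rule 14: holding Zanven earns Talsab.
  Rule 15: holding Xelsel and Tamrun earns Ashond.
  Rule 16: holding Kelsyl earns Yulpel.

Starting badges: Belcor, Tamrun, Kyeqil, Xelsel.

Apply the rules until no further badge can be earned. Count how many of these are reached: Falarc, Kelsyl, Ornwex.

1

With Belcor and Kyeqil, Halvor is earned (Rule 2).
With Xelsel and Tamrun, Ashond is earned (Rule 15).
With Ashond, Halvor, and Tamrun, Irdmar is earned (Rule 7).
With Halvor and Irdmar, Zanven is earned (Rule 1).
With Zanven, Talsab is earned (Rule 14).
With Talsab and Zanven, Falarc is earned (Rule 10).
Falarc: reached.
Kelsyl would need Ashond and Eskqil (Rule 13), but Eskqil is never earned.
Ornwex would need Ashond, Tamrun, and Nalzor (Rule 12), but Nalzor is never earned.
Reached: Falarc — 1 of the 3.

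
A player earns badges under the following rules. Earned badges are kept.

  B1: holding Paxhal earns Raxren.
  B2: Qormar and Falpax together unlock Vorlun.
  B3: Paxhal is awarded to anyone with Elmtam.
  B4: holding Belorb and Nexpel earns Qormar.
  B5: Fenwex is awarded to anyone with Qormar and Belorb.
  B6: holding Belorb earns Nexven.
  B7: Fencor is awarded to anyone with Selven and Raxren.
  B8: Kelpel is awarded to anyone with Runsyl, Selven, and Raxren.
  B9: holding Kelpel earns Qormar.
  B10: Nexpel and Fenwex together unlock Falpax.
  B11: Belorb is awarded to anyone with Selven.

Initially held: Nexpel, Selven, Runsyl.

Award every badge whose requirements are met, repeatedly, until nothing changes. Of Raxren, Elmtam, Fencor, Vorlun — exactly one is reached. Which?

With Selven, Belorb is earned (B11).
With Belorb and Nexpel, Qormar is earned (B4).
With Qormar and Belorb, Fenwex is earned (B5).
With Nexpel and Fenwex, Falpax is earned (B10).
With Qormar and Falpax, Vorlun is earned (B2).
Fencor would need Selven and Raxren (B7), but Raxren is never earned. Raxren would need Paxhal (B1), but Paxhal is never earned. No rule produces Elmtam, and it is not given.

Vorlun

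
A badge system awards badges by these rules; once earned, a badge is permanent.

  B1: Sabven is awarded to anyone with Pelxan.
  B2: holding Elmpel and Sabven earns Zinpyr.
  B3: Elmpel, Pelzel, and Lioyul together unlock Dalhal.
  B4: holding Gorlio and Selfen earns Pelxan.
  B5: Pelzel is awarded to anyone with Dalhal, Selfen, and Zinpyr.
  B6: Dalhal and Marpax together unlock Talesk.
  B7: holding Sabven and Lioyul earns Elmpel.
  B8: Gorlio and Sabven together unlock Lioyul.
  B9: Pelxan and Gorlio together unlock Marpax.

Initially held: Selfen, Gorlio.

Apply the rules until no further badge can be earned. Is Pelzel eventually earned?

Pelzel would need Dalhal, Selfen, and Zinpyr (B5), but Dalhal is never earned.

No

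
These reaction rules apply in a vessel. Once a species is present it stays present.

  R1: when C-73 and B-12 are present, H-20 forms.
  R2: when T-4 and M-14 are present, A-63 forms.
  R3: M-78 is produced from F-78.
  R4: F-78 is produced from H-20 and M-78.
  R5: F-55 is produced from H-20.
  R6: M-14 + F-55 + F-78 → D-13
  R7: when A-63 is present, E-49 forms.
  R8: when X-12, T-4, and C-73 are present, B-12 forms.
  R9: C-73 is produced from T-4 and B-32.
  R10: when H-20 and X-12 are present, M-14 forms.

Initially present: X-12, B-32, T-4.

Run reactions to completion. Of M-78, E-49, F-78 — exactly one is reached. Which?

T-4 and B-32 present → C-73 forms (R9).
X-12, T-4, and C-73 present → B-12 forms (R8).
C-73 and B-12 present → H-20 forms (R1).
H-20 and X-12 present → M-14 forms (R10).
T-4 and M-14 present → A-63 forms (R2).
A-63 present → E-49 forms (R7).
M-78 would need F-78 (R3), but F-78 never forms. F-78 would need H-20 and M-78 (R4), but M-78 never forms.

E-49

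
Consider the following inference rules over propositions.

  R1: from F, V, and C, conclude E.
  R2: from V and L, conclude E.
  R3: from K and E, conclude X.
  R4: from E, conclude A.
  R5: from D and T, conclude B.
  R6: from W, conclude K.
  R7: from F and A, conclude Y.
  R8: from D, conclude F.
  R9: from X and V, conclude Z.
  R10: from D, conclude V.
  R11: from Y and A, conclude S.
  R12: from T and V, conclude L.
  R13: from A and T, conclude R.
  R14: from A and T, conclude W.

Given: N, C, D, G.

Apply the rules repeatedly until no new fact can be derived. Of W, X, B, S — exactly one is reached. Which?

D holds, so F follows (R8).
From D, R10 gives V.
From F, V, and C, R1 gives E.
E holds, so A follows (R4).
From F and A, R7 gives Y.
Y and A hold, so S follows (R11).
B would need D and T (R5), but T is never established. X would need K and E (R3), but K is never established. W would need A and T (R14), but T is never established.

S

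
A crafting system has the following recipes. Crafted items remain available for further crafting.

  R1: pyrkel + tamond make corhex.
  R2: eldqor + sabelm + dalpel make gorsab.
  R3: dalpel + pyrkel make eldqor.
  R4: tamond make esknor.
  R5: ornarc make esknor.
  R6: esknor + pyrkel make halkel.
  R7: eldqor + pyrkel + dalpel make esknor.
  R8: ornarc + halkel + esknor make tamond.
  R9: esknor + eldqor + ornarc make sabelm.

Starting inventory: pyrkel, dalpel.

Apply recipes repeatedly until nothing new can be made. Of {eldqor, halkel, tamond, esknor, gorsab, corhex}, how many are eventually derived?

3

Using R3, dalpel and pyrkel make eldqor.
eldqor + pyrkel + dalpel → esknor (R7).
esknor + pyrkel → halkel (R6).
eldqor: reached.
halkel: reached.
tamond would need ornarc, halkel, and esknor (R8), but ornarc is never obtained.
esknor: reached.
gorsab would need eldqor, sabelm, and dalpel (R2), but sabelm is never obtained.
corhex would need pyrkel and tamond (R1), but tamond is never obtained.
Reached: eldqor, halkel, and esknor — 3 of the 6.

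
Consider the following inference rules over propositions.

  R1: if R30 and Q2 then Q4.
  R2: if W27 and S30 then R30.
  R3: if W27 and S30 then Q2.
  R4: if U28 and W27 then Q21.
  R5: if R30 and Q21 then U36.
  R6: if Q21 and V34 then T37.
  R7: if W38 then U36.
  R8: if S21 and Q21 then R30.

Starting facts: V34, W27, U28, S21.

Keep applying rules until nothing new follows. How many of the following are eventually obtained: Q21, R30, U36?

3

From U28 and W27, R4 gives Q21.
S21 and Q21 hold, so R30 follows (R8).
R30 and Q21 hold, so U36 follows (R5).
Q21: reached.
R30: reached.
U36: reached.
All 3 are reached.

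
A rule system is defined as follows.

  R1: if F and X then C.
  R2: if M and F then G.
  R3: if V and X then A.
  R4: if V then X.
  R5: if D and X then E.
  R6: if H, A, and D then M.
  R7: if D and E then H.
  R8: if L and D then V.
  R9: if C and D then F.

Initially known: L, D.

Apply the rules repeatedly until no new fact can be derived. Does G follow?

G would need M and F (R2), but F is never established.

No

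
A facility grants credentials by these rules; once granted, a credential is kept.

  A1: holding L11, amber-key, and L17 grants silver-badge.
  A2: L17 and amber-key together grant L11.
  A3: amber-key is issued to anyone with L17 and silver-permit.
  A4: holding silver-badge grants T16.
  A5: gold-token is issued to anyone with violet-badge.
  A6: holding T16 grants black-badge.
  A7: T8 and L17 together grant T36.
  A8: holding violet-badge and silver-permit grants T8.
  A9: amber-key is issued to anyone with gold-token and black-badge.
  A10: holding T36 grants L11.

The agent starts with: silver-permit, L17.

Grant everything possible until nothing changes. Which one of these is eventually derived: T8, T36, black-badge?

black-badge

Holding L17 and silver-permit grants amber-key (A3).
Holding L17 and amber-key grants L11 (A2).
Holding L11, amber-key, and L17 grants silver-badge (A1).
Holding silver-badge grants T16 (A4).
Holding T16 grants black-badge (A6).
T8 would need violet-badge and silver-permit (A8), but violet-badge is never granted. T36 would need T8 and L17 (A7), but T8 is never granted.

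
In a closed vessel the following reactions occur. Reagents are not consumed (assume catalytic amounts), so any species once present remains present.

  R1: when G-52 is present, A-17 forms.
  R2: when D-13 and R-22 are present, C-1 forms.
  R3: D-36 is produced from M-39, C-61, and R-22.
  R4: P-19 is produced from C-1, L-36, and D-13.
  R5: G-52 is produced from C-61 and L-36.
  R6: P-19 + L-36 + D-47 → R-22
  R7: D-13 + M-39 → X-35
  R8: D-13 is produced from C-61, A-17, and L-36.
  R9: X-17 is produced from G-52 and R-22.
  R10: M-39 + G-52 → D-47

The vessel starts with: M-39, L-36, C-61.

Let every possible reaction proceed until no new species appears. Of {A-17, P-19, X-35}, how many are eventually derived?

2

C-61 and L-36 present → G-52 forms (R5).
G-52 present → A-17 forms (R1).
C-61, A-17, and L-36 present → D-13 forms (R8).
D-13 and M-39 present → X-35 forms (R7).
A-17: reached.
P-19 would need C-1, L-36, and D-13 (R4), but C-1 never forms.
X-35: reached.
Reached: A-17 and X-35 — 2 of the 3.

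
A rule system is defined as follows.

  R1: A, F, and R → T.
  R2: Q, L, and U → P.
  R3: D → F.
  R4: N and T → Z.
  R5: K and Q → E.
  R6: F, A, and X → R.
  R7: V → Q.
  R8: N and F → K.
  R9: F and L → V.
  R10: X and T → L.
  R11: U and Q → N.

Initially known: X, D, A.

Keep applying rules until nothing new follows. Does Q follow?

Yes

From D, R3 gives F.
F, A, and X hold, so R follows (R6).
From A, F, and R, R1 gives T.
X and T hold, so L follows (R10).
From F and L, R9 gives V.
From V, R7 gives Q.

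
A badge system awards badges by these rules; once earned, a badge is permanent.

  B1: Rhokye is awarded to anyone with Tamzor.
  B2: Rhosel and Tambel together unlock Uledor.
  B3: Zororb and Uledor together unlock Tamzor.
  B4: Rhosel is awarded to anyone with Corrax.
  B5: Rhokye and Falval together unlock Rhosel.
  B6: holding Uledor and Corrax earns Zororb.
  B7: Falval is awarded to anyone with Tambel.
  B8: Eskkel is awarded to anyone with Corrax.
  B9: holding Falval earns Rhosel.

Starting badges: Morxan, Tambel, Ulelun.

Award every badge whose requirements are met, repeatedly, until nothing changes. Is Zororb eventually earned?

No

Zororb would need Uledor and Corrax (B6), but Corrax is never earned.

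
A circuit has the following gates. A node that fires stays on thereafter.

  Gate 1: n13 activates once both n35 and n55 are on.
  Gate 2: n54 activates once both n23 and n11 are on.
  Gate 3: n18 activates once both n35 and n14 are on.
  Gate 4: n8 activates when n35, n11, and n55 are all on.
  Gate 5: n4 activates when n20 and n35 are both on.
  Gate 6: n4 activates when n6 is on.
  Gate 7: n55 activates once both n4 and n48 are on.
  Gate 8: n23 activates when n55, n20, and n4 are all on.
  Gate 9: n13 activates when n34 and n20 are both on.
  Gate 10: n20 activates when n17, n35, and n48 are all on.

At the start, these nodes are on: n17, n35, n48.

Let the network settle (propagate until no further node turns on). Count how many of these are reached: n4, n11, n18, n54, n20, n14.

Gate 10: n17, n35, and n48 on → n20 on.
n20 and n35 are on, so n4 activates (Gate 5).
n4: reached.
No rule produces n11, and it is not given.
n18 would need n35 and n14 (Gate 3), but n14 never turns on.
n54 would need n23 and n11 (Gate 2), but n11 never turns on.
n20: reached.
No rule produces n14, and it is not given.
Reached: n4 and n20 — 2 of the 6.

2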